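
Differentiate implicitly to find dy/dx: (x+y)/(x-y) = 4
Apply d/dx to both sides, remembering that y depends on x. Each occurrence of y therefore brings in a y' = dy/dx via the chain rule.

With F(x, y) equal to the left-hand side minus the right, differentiate F term by term:
  d/dx[(x + y)/(x - y)] = (y' + 1)/(x - y) + (x + y)(y' - 1)/(x - y)^2
  d/dx[-4] = 0
Adding these up, d/dx[F] = 0 becomes
  (1/(x - y) - (x + y)/(x - y)^2) + (1/(x - y) + (x + y)/(x - y)^2)·y' = 0,
so isolating y',
  dy/dx = -(1/(x - y) - (x + y)/(x - y)^2)/(1/(x - y) + (x + y)/(x - y)^2)
        = -(-2y/(x - y)^2)/(2x/(x - y)^2) = y/x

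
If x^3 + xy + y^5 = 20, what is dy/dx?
Differentiate both sides with respect to x, treating y as y(x). By the chain rule, any term containing y contributes a factor of y' = dy/dx when we differentiate it.

Move every term to one side and write the relation as F(x, y) = 0. Term by term,
  d/dx[x^3] = 3x^2
  d/dx[xy] = x·y' + y
  d/dx[y^5] = 5y^4·y'
  d/dx[-20] = 0

The pieces without y' make up ∂F/∂x and the coefficient of y' is ∂F/∂y:
  ∂F/∂x = 3x^2 + y,
  ∂F/∂y = x + 5y^4.

Since d/dx[F] = ∂F/∂x + (∂F/∂y)·y' = 0, solve for y':
  (∂F/∂y)·y' = -∂F/∂x
  dy/dx = -(∂F/∂x)/(∂F/∂y) = -(3x^2 + y)/(x + 5y^4) = (-3x^2 - y)/(x + 5y^4)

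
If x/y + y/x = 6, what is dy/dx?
Differentiate the relation implicitly: treat y = y(x) and apply the chain rule, so every y-derivative picks up a y' = dy/dx factor.

With everything moved to the left-hand side, differentiate term by term:
  d/dx[x/y] = -x·y'/y^2 + 1/y
  d/dx[y/x] = y'/x - y/x^2
  d/dx[-6] = 0

Separating the contributions that come from x directly and those that come through y:
  without y':      1/y - y/x^2
  multiplying y':  -x/y^2 + 1/x

so (1/y - y/x^2) + (-x/y^2 + 1/x)·y' = 0, and therefore
  dy/dx = -(1/y - y/x^2)/(-x/y^2 + 1/x)
        = -((x - y)(x + y)/(x^2y))/(-(x - y)(x + y)/(xy^2)) = y/x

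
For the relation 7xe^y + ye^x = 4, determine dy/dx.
Apply d/dx to both sides, remembering that y depends on x. Each occurrence of y therefore brings in a y' = dy/dx via the chain rule.

With F(x, y) equal to the left-hand side minus the right, differentiate F term by term:
  d/dx[7x·e^(y)] = 7x·y'·e^(y) + 7e^(y)
  d/dx[y·e^(x)] = y·e^(x) + y'·e^(x)
  d/dx[-4] = 0
Adding these up, d/dx[F] = 0 becomes
  (y·e^(x) + 7e^(y)) + (7x·e^(y) + e^(x))·y' = 0,
so isolating y',
  dy/dx = -(y·e^(x) + 7e^(y))/(7x·e^(y) + e^(x)) = (-y·e^(x) - 7e^(y))/(7x·e^(y) + e^(x))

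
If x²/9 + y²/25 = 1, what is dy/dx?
Apply d/dx to both sides, remembering that y depends on x. Each occurrence of y therefore brings in a y' = dy/dx via the chain rule.

With F(x, y) equal to the left-hand side minus the right, differentiate F term by term:
  d/dx[x^2/9] = 2x/9
  d/dx[y^2/25] = 2y·y'/25
  d/dx[-1] = 0
Adding these up, d/dx[F] = 0 becomes
  (2x/9) + (2y/25)·y' = 0,
so isolating y',
  dy/dx = -(2x/9)/(2y/25) = -25x/(9y)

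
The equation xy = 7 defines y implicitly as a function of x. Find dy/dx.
Differentiate both sides with respect to x, treating y as y(x). By the chain rule, any term containing y contributes a factor of y' = dy/dx when we differentiate it.

Move every term to one side and write the relation as F(x, y) = 0. Term by term,
  d/dx[xy] = x·y' + y
  d/dx[-7] = 0

The pieces without y' make up ∂F/∂x and the coefficient of y' is ∂F/∂y:
  ∂F/∂x = y,
  ∂F/∂y = x.

Since d/dx[F] = ∂F/∂x + (∂F/∂y)·y' = 0, solve for y':
  (∂F/∂y)·y' = -∂F/∂x
  dy/dx = -(∂F/∂x)/(∂F/∂y) = -(y)/(x) = -y/x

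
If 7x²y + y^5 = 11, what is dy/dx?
Differentiate both sides with respect to x, treating y as y(x). By the chain rule, any term containing y contributes a factor of y' = dy/dx when we differentiate it.

Move every term to one side and write the relation as F(x, y) = 0. Term by term,
  d/dx[7x^2y] = 7x^2·y' + 14xy
  d/dx[y^5] = 5y^4·y'
  d/dx[-11] = 0

The pieces without y' make up ∂F/∂x and the coefficient of y' is ∂F/∂y:
  ∂F/∂x = 14xy,
  ∂F/∂y = 7x^2 + 5y^4.

Since d/dx[F] = ∂F/∂x + (∂F/∂y)·y' = 0, solve for y':
  (∂F/∂y)·y' = -∂F/∂x
  dy/dx = -(∂F/∂x)/(∂F/∂y) = -(14xy)/(7x^2 + 5y^4) = -14xy/(7x^2 + 5y^4)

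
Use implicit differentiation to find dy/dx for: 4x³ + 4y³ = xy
Apply d/dx to both sides, remembering that y depends on x. Each occurrence of y therefore brings in a y' = dy/dx via the chain rule.

With F(x, y) equal to the left-hand side minus the right, differentiate F term by term:
  d/dx[4x^3] = 12x^2
  d/dx[-xy] = -x·y' - y
  d/dx[4y^3] = 12y^2·y'
Adding these up, d/dx[F] = 0 becomes
  (12x^2 - y) + (-x + 12y^2)·y' = 0,
so isolating y',
  dy/dx = -(12x^2 - y)/(-x + 12y^2) = (12x^2 - y)/(x - 12y^2)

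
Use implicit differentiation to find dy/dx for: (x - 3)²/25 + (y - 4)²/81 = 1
Differentiate the relation implicitly: treat y = y(x) and apply the chain rule, so every y-derivative picks up a y' = dy/dx factor.

With everything moved to the left-hand side, differentiate term by term:
  d/dx[(x - 3)^2/25] = 2x/25 - 6/25
  d/dx[(y - 4)^2/81] = 2·y'(y - 4)/81
  d/dx[-1] = 0

Separating the contributions that come from x directly and those that come through y:
  without y':      2x/25 - 6/25
  multiplying y':  2y/81 - 8/81

so (2x/25 - 6/25) + (2y/81 - 8/81)·y' = 0, and therefore
  dy/dx = -(2x/25 - 6/25)/(2y/81 - 8/81)
        = -(2(x - 3)/25)/(2(y - 4)/81) = 81(3 - x)/(25(y - 4))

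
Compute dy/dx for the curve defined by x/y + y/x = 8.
Differentiate the relation implicitly: treat y = y(x) and apply the chain rule, so every y-derivative picks up a y' = dy/dx factor.

With everything moved to the left-hand side, differentiate term by term:
  d/dx[x/y] = -x·y'/y^2 + 1/y
  d/dx[y/x] = y'/x - y/x^2
  d/dx[-8] = 0

Separating the contributions that come from x directly and those that come through y:
  without y':      1/y - y/x^2
  multiplying y':  -x/y^2 + 1/x

so (1/y - y/x^2) + (-x/y^2 + 1/x)·y' = 0, and therefore
  dy/dx = -(1/y - y/x^2)/(-x/y^2 + 1/x)
        = -((x - y)(x + y)/(x^2y))/(-(x - y)(x + y)/(xy^2)) = y/x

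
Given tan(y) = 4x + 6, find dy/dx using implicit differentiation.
Apply d/dx to both sides, remembering that y depends on x. Each occurrence of y therefore brings in a y' = dy/dx via the chain rule.

With F(x, y) equal to the left-hand side minus the right, differentiate F term by term:
  d/dx[-4x] = -4
  d/dx[tan(y)] = y'(tan(y)^2 + 1)
  d/dx[-6] = 0
Adding these up, d/dx[F] = 0 becomes
  (-4) + (tan(y)^2 + 1)·y' = 0,
so isolating y',
  dy/dx = -(-4)/(tan(y)^2 + 1) = 4cos(y)^2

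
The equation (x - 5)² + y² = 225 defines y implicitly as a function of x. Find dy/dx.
Apply d/dx to both sides, remembering that y depends on x. Each occurrence of y therefore brings in a y' = dy/dx via the chain rule.

With F(x, y) equal to the left-hand side minus the right, differentiate F term by term:
  d/dx[y^2] = 2y·y'
  d/dx[(x - 5)^2] = 2x - 10
  d/dx[-225] = 0
Adding these up, d/dx[F] = 0 becomes
  (2x - 10) + (2y)·y' = 0,
so isolating y',
  dy/dx = -(2x - 10)/(2y) = (5 - x)/y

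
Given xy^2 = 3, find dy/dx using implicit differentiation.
Differentiate both sides with respect to x, treating y as y(x). By the chain rule, any term containing y contributes a factor of y' = dy/dx when we differentiate it.

Move every term to one side and write the relation as F(x, y) = 0. Term by term,
  d/dx[xy^2] = 2xy·y' + y^2
  d/dx[-3] = 0

The pieces without y' make up ∂F/∂x and the coefficient of y' is ∂F/∂y:
  ∂F/∂x = y^2,
  ∂F/∂y = 2xy.

Since d/dx[F] = ∂F/∂x + (∂F/∂y)·y' = 0, solve for y':
  (∂F/∂y)·y' = -∂F/∂x
  dy/dx = -(∂F/∂x)/(∂F/∂y) = -(y^2)/(2xy) = -y/(2x)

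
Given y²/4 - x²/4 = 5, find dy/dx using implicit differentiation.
Differentiate the relation implicitly: treat y = y(x) and apply the chain rule, so every y-derivative picks up a y' = dy/dx factor.

With everything moved to the left-hand side, differentiate term by term:
  d/dx[-x^2/4] = -x/2
  d/dx[y^2/4] = y·y'/2
  d/dx[-5] = 0

Separating the contributions that come from x directly and those that come through y:
  without y':      -x/2
  multiplying y':  y/2

so (-x/2) + (y/2)·y' = 0, and therefore
  dy/dx = -(-x/2)/(y/2) = x/y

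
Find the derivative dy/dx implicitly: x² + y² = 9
Apply d/dx to both sides, remembering that y depends on x. Each occurrence of y therefore brings in a y' = dy/dx via the chain rule.

With F(x, y) equal to the left-hand side minus the right, differentiate F term by term:
  d/dx[x^2] = 2x
  d/dx[y^2] = 2y·y'
  d/dx[-9] = 0
Adding these up, d/dx[F] = 0 becomes
  (2x) + (2y)·y' = 0,
so isolating y',
  dy/dx = -(2x)/(2y) = -x/y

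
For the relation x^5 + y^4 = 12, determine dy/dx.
Take d/dx of both sides. Since y is implicitly a function of x, the chain rule attaches a y' = dy/dx factor whenever we differentiate through y.

Set F(x, y) = (left side) − (right side), so the curve is F = 0. Differentiating each term of F:
  d/dx[x^5] = 5x^4
  d/dx[y^4] = 4y^3·y'
  d/dx[-12] = 0

Collecting, the y'-free part is the partial derivative in x and the y' coefficient is the partial derivative in y:
  ∂F/∂x = 5x^4
  ∂F/∂y = 4y^3

so d/dx[F(x, y(x))] = ∂F/∂x + (∂F/∂y)·y' = 0. Rearranging,
  dy/dx = -(∂F/∂x)/(∂F/∂y) = -(5x^4)/(4y^3) = -5x^4/(4y^3)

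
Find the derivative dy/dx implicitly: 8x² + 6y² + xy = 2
Apply d/dx to both sides, remembering that y depends on x. Each occurrence of y therefore brings in a y' = dy/dx via the chain rule.

With F(x, y) equal to the left-hand side minus the right, differentiate F term by term:
  d/dx[8x^2] = 16x
  d/dx[xy] = x·y' + y
  d/dx[6y^2] = 12y·y'
  d/dx[-2] = 0
Adding these up, d/dx[F] = 0 becomes
  (16x + y) + (x + 12y)·y' = 0,
so isolating y',
  dy/dx = -(16x + y)/(x + 12y) = (-16x - y)/(x + 12y)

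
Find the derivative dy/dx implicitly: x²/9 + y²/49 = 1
Take d/dx of both sides. Since y is implicitly a function of x, the chain rule attaches a y' = dy/dx factor whenever we differentiate through y.

Set F(x, y) = (left side) − (right side), so the curve is F = 0. Differentiating each term of F:
  d/dx[x^2/9] = 2x/9
  d/dx[y^2/49] = 2y·y'/49
  d/dx[-1] = 0

Collecting, the y'-free part is the partial derivative in x and the y' coefficient is the partial derivative in y:
  ∂F/∂x = 2x/9
  ∂F/∂y = 2y/49

so d/dx[F(x, y(x))] = ∂F/∂x + (∂F/∂y)·y' = 0. Rearranging,
  dy/dx = -(∂F/∂x)/(∂F/∂y) = -(2x/9)/(2y/49) = -49x/(9y)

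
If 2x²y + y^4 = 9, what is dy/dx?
Apply d/dx to both sides, remembering that y depends on x. Each occurrence of y therefore brings in a y' = dy/dx via the chain rule.

With F(x, y) equal to the left-hand side minus the right, differentiate F term by term:
  d/dx[2x^2y] = 2x^2·y' + 4xy
  d/dx[y^4] = 4y^3·y'
  d/dx[-9] = 0
Adding these up, d/dx[F] = 0 becomes
  (4xy) + (2x^2 + 4y^3)·y' = 0,
so isolating y',
  dy/dx = -(4xy)/(2x^2 + 4y^3) = -2xy/(x^2 + 2y^3)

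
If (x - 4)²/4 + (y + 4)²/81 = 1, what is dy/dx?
Differentiate the relation implicitly: treat y = y(x) and apply the chain rule, so every y-derivative picks up a y' = dy/dx factor.

With everything moved to the left-hand side, differentiate term by term:
  d/dx[(x - 4)^2/4] = x/2 - 2
  d/dx[(y + 4)^2/81] = 2·y'(y + 4)/81
  d/dx[-1] = 0

Separating the contributions that come from x directly and those that come through y:
  without y':      x/2 - 2
  multiplying y':  2y/81 + 8/81

so (x/2 - 2) + (2y/81 + 8/81)·y' = 0, and therefore
  dy/dx = -(x/2 - 2)/(2y/81 + 8/81)
        = -((x - 4)/2)/(2(y + 4)/81) = 81(4 - x)/(4(y + 4))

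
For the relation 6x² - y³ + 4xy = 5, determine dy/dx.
Differentiate the relation implicitly: treat y = y(x) and apply the chain rule, so every y-derivative picks up a y' = dy/dx factor.

With everything moved to the left-hand side, differentiate term by term:
  d/dx[6x^2] = 12x
  d/dx[4xy] = 4x·y' + 4y
  d/dx[-y^3] = -3y^2·y'
  d/dx[-5] = 0

Separating the contributions that come from x directly and those that come through y:
  without y':      12x + 4y
  multiplying y':  4x - 3y^2

so (12x + 4y) + (4x - 3y^2)·y' = 0, and therefore
  dy/dx = -(12x + 4y)/(4x - 3y^2) = 4(-3x - y)/(4x - 3y^2)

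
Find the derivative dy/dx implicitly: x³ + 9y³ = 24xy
Differentiate the relation implicitly: treat y = y(x) and apply the chain rule, so every y-derivative picks up a y' = dy/dx factor.

With everything moved to the left-hand side, differentiate term by term:
  d/dx[x^3] = 3x^2
  d/dx[-24xy] = -24x·y' - 24y
  d/dx[9y^3] = 27y^2·y'

Separating the contributions that come from x directly and those that come through y:
  without y':      3x^2 - 24y
  multiplying y':  -24x + 27y^2

so (3x^2 - 24y) + (-24x + 27y^2)·y' = 0, and therefore
  dy/dx = -(3x^2 - 24y)/(-24x + 27y^2) = (x^2 - 8y)/(8x - 9y^2)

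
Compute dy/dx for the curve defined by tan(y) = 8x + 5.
Take d/dx of both sides. Since y is implicitly a function of x, the chain rule attaches a y' = dy/dx factor whenever we differentiate through y.

Set F(x, y) = (left side) − (right side), so the curve is F = 0. Differentiating each term of F:
  d/dx[-8x] = -8
  d/dx[tan(y)] = y'(tan(y)^2 + 1)
  d/dx[-5] = 0

Collecting, the y'-free part is the partial derivative in x and the y' coefficient is the partial derivative in y:
  ∂F/∂x = -8
  ∂F/∂y = tan(y)^2 + 1

so d/dx[F(x, y(x))] = ∂F/∂x + (∂F/∂y)·y' = 0. Rearranging,
  dy/dx = -(∂F/∂x)/(∂F/∂y) = -(-8)/(tan(y)^2 + 1) = 8cos(y)^2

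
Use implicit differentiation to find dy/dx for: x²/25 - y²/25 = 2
Differentiate both sides with respect to x, treating y as y(x). By the chain rule, any term containing y contributes a factor of y' = dy/dx when we differentiate it.

Move every term to one side and write the relation as F(x, y) = 0. Term by term,
  d/dx[x^2/25] = 2x/25
  d/dx[-y^2/25] = -2y·y'/25
  d/dx[-2] = 0

The pieces without y' make up ∂F/∂x and the coefficient of y' is ∂F/∂y:
  ∂F/∂x = 2x/25,
  ∂F/∂y = -2y/25.

Since d/dx[F] = ∂F/∂x + (∂F/∂y)·y' = 0, solve for y':
  (∂F/∂y)·y' = -∂F/∂x
  dy/dx = -(∂F/∂x)/(∂F/∂y) = -(2x/25)/(-2y/25) = x/y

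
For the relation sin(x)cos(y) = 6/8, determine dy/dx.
Differentiate both sides with respect to x, treating y as y(x). By the chain rule, any term containing y contributes a factor of y' = dy/dx when we differentiate it.

Move every term to one side and write the relation as F(x, y) = 0. Term by term,
  d/dx[sin(x)·cos(y)] = -y'·sin(x)·sin(y) + cos(x)·cos(y)
  d/dx[-3/4] = 0

The pieces without y' make up ∂F/∂x and the coefficient of y' is ∂F/∂y:
  ∂F/∂x = cos(x)·cos(y),
  ∂F/∂y = -sin(x)·sin(y).

Since d/dx[F] = ∂F/∂x + (∂F/∂y)·y' = 0, solve for y':
  (∂F/∂y)·y' = -∂F/∂x
  dy/dx = -(∂F/∂x)/(∂F/∂y) = -(cos(x)·cos(y))/(-sin(x)·sin(y)) = 1/(tan(x)·tan(y))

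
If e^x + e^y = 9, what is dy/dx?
Take d/dx of both sides. Since y is implicitly a function of x, the chain rule attaches a y' = dy/dx factor whenever we differentiate through y.

Set F(x, y) = (left side) − (right side), so the curve is F = 0. Differentiating each term of F:
  d/dx[e^(x)] = e^(x)
  d/dx[e^(y)] = y'·e^(y)
  d/dx[-9] = 0

Collecting, the y'-free part is the partial derivative in x and the y' coefficient is the partial derivative in y:
  ∂F/∂x = e^(x)
  ∂F/∂y = e^(y)

so d/dx[F(x, y(x))] = ∂F/∂x + (∂F/∂y)·y' = 0. Rearranging,
  dy/dx = -(∂F/∂x)/(∂F/∂y) = -(e^(x))/(e^(y)) = -e^(x - y)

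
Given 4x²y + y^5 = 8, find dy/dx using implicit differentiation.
Differentiate both sides with respect to x, treating y as y(x). By the chain rule, any term containing y contributes a factor of y' = dy/dx when we differentiate it.

Move every term to one side and write the relation as F(x, y) = 0. Term by term,
  d/dx[4x^2y] = 4x^2·y' + 8xy
  d/dx[y^5] = 5y^4·y'
  d/dx[-8] = 0

The pieces without y' make up ∂F/∂x and the coefficient of y' is ∂F/∂y:
  ∂F/∂x = 8xy,
  ∂F/∂y = 4x^2 + 5y^4.

Since d/dx[F] = ∂F/∂x + (∂F/∂y)·y' = 0, solve for y':
  (∂F/∂y)·y' = -∂F/∂x
  dy/dx = -(∂F/∂x)/(∂F/∂y) = -(8xy)/(4x^2 + 5y^4) = -8xy/(4x^2 + 5y^4)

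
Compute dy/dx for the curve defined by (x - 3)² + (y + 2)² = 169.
Differentiate the relation implicitly: treat y = y(x) and apply the chain rule, so every y-derivative picks up a y' = dy/dx factor.

With everything moved to the left-hand side, differentiate term by term:
  d/dx[(x - 3)^2] = 2x - 6
  d/dx[(y + 2)^2] = 2·y'(y + 2)
  d/dx[-169] = 0

Separating the contributions that come from x directly and those that come through y:
  without y':      2x - 6
  multiplying y':  2y + 4

so (2x - 6) + (2y + 4)·y' = 0, and therefore
  dy/dx = -(2x - 6)/(2y + 4) = (3 - x)/(y + 2)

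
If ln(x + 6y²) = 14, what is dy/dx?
Apply d/dx to both sides, remembering that y depends on x. Each occurrence of y therefore brings in a y' = dy/dx via the chain rule.

With F(x, y) equal to the left-hand side minus the right, differentiate F term by term:
  d/dx[ln(x + 6y^2)] = (12y·y' + 1)/(x + 6y^2)
  d/dx[-14] = 0
Adding these up, d/dx[F] = 0 becomes
  (1/(x + 6y^2)) + (12y/(x + 6y^2))·y' = 0,
so isolating y',
  dy/dx = -(1/(x + 6y^2))/(12y/(x + 6y^2)) = -1/(12y)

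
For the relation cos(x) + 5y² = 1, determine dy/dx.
Take d/dx of both sides. Since y is implicitly a function of x, the chain rule attaches a y' = dy/dx factor whenever we differentiate through y.

Set F(x, y) = (left side) − (right side), so the curve is F = 0. Differentiating each term of F:
  d/dx[5y^2] = 10y·y'
  d/dx[cos(x)] = -sin(x)
  d/dx[-1] = 0

Collecting, the y'-free part is the partial derivative in x and the y' coefficient is the partial derivative in y:
  ∂F/∂x = -sin(x)
  ∂F/∂y = 10y

so d/dx[F(x, y(x))] = ∂F/∂x + (∂F/∂y)·y' = 0. Rearranging,
  dy/dx = -(∂F/∂x)/(∂F/∂y) = -(-sin(x))/(10y) = sin(x)/(10y)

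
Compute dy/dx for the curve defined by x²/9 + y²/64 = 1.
Take d/dx of both sides. Since y is implicitly a function of x, the chain rule attaches a y' = dy/dx factor whenever we differentiate through y.

Set F(x, y) = (left side) − (right side), so the curve is F = 0. Differentiating each term of F:
  d/dx[x^2/9] = 2x/9
  d/dx[y^2/64] = y·y'/32
  d/dx[-1] = 0

Collecting, the y'-free part is the partial derivative in x and the y' coefficient is the partial derivative in y:
  ∂F/∂x = 2x/9
  ∂F/∂y = y/32

so d/dx[F(x, y(x))] = ∂F/∂x + (∂F/∂y)·y' = 0. Rearranging,
  dy/dx = -(∂F/∂x)/(∂F/∂y) = -(2x/9)/(y/32) = -64x/(9y)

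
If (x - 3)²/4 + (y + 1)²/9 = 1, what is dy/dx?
Take d/dx of both sides. Since y is implicitly a function of x, the chain rule attaches a y' = dy/dx factor whenever we differentiate through y.

Set F(x, y) = (left side) − (right side), so the curve is F = 0. Differentiating each term of F:
  d/dx[(x - 3)^2/4] = x/2 - 3/2
  d/dx[(y + 1)^2/9] = 2·y'(y + 1)/9
  d/dx[-1] = 0

Collecting, the y'-free part is the partial derivative in x and the y' coefficient is the partial derivative in y:
  ∂F/∂x = x/2 - 3/2
  ∂F/∂y = 2y/9 + 2/9

so d/dx[F(x, y(x))] = ∂F/∂x + (∂F/∂y)·y' = 0. Rearranging,
  dy/dx = -(∂F/∂x)/(∂F/∂y) = -(x/2 - 3/2)/(2y/9 + 2/9)
        = -((x - 3)/2)/(2(y + 1)/9) = 9(3 - x)/(4(y + 1))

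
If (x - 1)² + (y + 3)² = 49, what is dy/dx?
Take d/dx of both sides. Since y is implicitly a function of x, the chain rule attaches a y' = dy/dx factor whenever we differentiate through y.

Set F(x, y) = (left side) − (right side), so the curve is F = 0. Differentiating each term of F:
  d/dx[(x - 1)^2] = 2x - 2
  d/dx[(y + 3)^2] = 2·y'(y + 3)
  d/dx[-49] = 0

Collecting, the y'-free part is the partial derivative in x and the y' coefficient is the partial derivative in y:
  ∂F/∂x = 2x - 2
  ∂F/∂y = 2y + 6

so d/dx[F(x, y(x))] = ∂F/∂x + (∂F/∂y)·y' = 0. Rearranging,
  dy/dx = -(∂F/∂x)/(∂F/∂y) = -(2x - 2)/(2y + 6) = (1 - x)/(y + 3)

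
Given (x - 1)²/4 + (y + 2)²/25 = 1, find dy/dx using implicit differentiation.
Take d/dx of both sides. Since y is implicitly a function of x, the chain rule attaches a y' = dy/dx factor whenever we differentiate through y.

Set F(x, y) = (left side) − (right side), so the curve is F = 0. Differentiating each term of F:
  d/dx[(x - 1)^2/4] = x/2 - 1/2
  d/dx[(y + 2)^2/25] = 2·y'(y + 2)/25
  d/dx[-1] = 0

Collecting, the y'-free part is the partial derivative in x and the y' coefficient is the partial derivative in y:
  ∂F/∂x = x/2 - 1/2
  ∂F/∂y = 2y/25 + 4/25

so d/dx[F(x, y(x))] = ∂F/∂x + (∂F/∂y)·y' = 0. Rearranging,
  dy/dx = -(∂F/∂x)/(∂F/∂y) = -(x/2 - 1/2)/(2y/25 + 4/25)
        = -((x - 1)/2)/(2(y + 2)/25) = 25(1 - x)/(4(y + 2))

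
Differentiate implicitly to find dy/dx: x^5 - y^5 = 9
Differentiate the relation implicitly: treat y = y(x) and apply the chain rule, so every y-derivative picks up a y' = dy/dx factor.

With everything moved to the left-hand side, differentiate term by term:
  d/dx[x^5] = 5x^4
  d/dx[-y^5] = -5y^4·y'
  d/dx[-9] = 0

Separating the contributions that come from x directly and those that come through y:
  without y':      5x^4
  multiplying y':  -5y^4

so (5x^4) + (-5y^4)·y' = 0, and therefore
  dy/dx = -(5x^4)/(-5y^4) = x^4/y^4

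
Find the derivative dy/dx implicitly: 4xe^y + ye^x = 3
Differentiate both sides with respect to x, treating y as y(x). By the chain rule, any term containing y contributes a factor of y' = dy/dx when we differentiate it.

Move every term to one side and write the relation as F(x, y) = 0. Term by term,
  d/dx[4x·e^(y)] = 4x·y'·e^(y) + 4e^(y)
  d/dx[y·e^(x)] = y·e^(x) + y'·e^(x)
  d/dx[-3] = 0

The pieces without y' make up ∂F/∂x and the coefficient of y' is ∂F/∂y:
  ∂F/∂x = y·e^(x) + 4e^(y),
  ∂F/∂y = 4x·e^(y) + e^(x).

Since d/dx[F] = ∂F/∂x + (∂F/∂y)·y' = 0, solve for y':
  (∂F/∂y)·y' = -∂F/∂x
  dy/dx = -(∂F/∂x)/(∂F/∂y) = -(y·e^(x) + 4e^(y))/(4x·e^(y) + e^(x)) = (-y·e^(x) - 4e^(y))/(4x·e^(y) + e^(x))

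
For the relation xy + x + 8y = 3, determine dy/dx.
Take d/dx of both sides. Since y is implicitly a function of x, the chain rule attaches a y' = dy/dx factor whenever we differentiate through y.

Set F(x, y) = (left side) − (right side), so the curve is F = 0. Differentiating each term of F:
  d/dx[xy] = x·y' + y
  d/dx[x] = 1
  d/dx[8y] = 8·y'
  d/dx[-3] = 0

Collecting, the y'-free part is the partial derivative in x and the y' coefficient is the partial derivative in y:
  ∂F/∂x = y + 1
  ∂F/∂y = x + 8

so d/dx[F(x, y(x))] = ∂F/∂x + (∂F/∂y)·y' = 0. Rearranging,
  dy/dx = -(∂F/∂x)/(∂F/∂y) = -(y + 1)/(x + 8) = (-y - 1)/(x + 8)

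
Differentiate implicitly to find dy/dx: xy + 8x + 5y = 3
Differentiate the relation implicitly: treat y = y(x) and apply the chain rule, so every y-derivative picks up a y' = dy/dx factor.

With everything moved to the left-hand side, differentiate term by term:
  d/dx[xy] = x·y' + y
  d/dx[8x] = 8
  d/dx[5y] = 5·y'
  d/dx[-3] = 0

Separating the contributions that come from x directly and those that come through y:
  without y':      y + 8
  multiplying y':  x + 5

so (y + 8) + (x + 5)·y' = 0, and therefore
  dy/dx = -(y + 8)/(x + 5) = (-y - 8)/(x + 5)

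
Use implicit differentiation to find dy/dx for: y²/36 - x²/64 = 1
Differentiate the relation implicitly: treat y = y(x) and apply the chain rule, so every y-derivative picks up a y' = dy/dx factor.

With everything moved to the left-hand side, differentiate term by term:
  d/dx[-x^2/64] = -x/32
  d/dx[y^2/36] = y·y'/18
  d/dx[-1] = 0

Separating the contributions that come from x directly and those that come through y:
  without y':      -x/32
  multiplying y':  y/18

so (-x/32) + (y/18)·y' = 0, and therefore
  dy/dx = -(-x/32)/(y/18) = 9x/(16y)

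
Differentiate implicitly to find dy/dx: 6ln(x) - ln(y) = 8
Differentiate the relation implicitly: treat y = y(x) and apply the chain rule, so every y-derivative picks up a y' = dy/dx factor.

With everything moved to the left-hand side, differentiate term by term:
  d/dx[6ln(x)] = 6/x
  d/dx[-ln(y)] = -y'/y
  d/dx[-8] = 0

Separating the contributions that come from x directly and those that come through y:
  without y':      6/x
  multiplying y':  -1/y

so (6/x) + (-1/y)·y' = 0, and therefore
  dy/dx = -(6/x)/(-1/y) = 6y/x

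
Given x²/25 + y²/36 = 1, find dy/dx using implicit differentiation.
Differentiate both sides with respect to x, treating y as y(x). By the chain rule, any term containing y contributes a factor of y' = dy/dx when we differentiate it.

Move every term to one side and write the relation as F(x, y) = 0. Term by term,
  d/dx[x^2/25] = 2x/25
  d/dx[y^2/36] = y·y'/18
  d/dx[-1] = 0

The pieces without y' make up ∂F/∂x and the coefficient of y' is ∂F/∂y:
  ∂F/∂x = 2x/25,
  ∂F/∂y = y/18.

Since d/dx[F] = ∂F/∂x + (∂F/∂y)·y' = 0, solve for y':
  (∂F/∂y)·y' = -∂F/∂x
  dy/dx = -(∂F/∂x)/(∂F/∂y) = -(2x/25)/(y/18) = -36x/(25y)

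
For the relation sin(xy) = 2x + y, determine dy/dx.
Take d/dx of both sides. Since y is implicitly a function of x, the chain rule attaches a y' = dy/dx factor whenever we differentiate through y.

Set F(x, y) = (left side) − (right side), so the curve is F = 0. Differentiating each term of F:
  d/dx[-2x] = -2
  d/dx[-y] = -y'
  d/dx[sin(xy)] = (x·y' + y)·cos(xy)

Collecting, the y'-free part is the partial derivative in x and the y' coefficient is the partial derivative in y:
  ∂F/∂x = y·cos(xy) - 2
  ∂F/∂y = x·cos(xy) - 1

so d/dx[F(x, y(x))] = ∂F/∂x + (∂F/∂y)·y' = 0. Rearranging,
  dy/dx = -(∂F/∂x)/(∂F/∂y) = -(y·cos(xy) - 2)/(x·cos(xy) - 1) = (-y·cos(xy) + 2)/(x·cos(xy) - 1)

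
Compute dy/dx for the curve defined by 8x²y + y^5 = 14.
Take d/dx of both sides. Since y is implicitly a function of x, the chain rule attaches a y' = dy/dx factor whenever we differentiate through y.

Set F(x, y) = (left side) − (right side), so the curve is F = 0. Differentiating each term of F:
  d/dx[8x^2y] = 8x^2·y' + 16xy
  d/dx[y^5] = 5y^4·y'
  d/dx[-14] = 0

Collecting, the y'-free part is the partial derivative in x and the y' coefficient is the partial derivative in y:
  ∂F/∂x = 16xy
  ∂F/∂y = 8x^2 + 5y^4

so d/dx[F(x, y(x))] = ∂F/∂x + (∂F/∂y)·y' = 0. Rearranging,
  dy/dx = -(∂F/∂x)/(∂F/∂y) = -(16xy)/(8x^2 + 5y^4) = -16xy/(8x^2 + 5y^4)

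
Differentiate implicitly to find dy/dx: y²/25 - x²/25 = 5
Differentiate the relation implicitly: treat y = y(x) and apply the chain rule, so every y-derivative picks up a y' = dy/dx factor.

With everything moved to the left-hand side, differentiate term by term:
  d/dx[-x^2/25] = -2x/25
  d/dx[y^2/25] = 2y·y'/25
  d/dx[-5] = 0

Separating the contributions that come from x directly and those that come through y:
  without y':      -2x/25
  multiplying y':  2y/25

so (-2x/25) + (2y/25)·y' = 0, and therefore
  dy/dx = -(-2x/25)/(2y/25) = x/y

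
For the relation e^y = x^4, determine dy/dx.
Apply d/dx to both sides, remembering that y depends on x. Each occurrence of y therefore brings in a y' = dy/dx via the chain rule.

With F(x, y) equal to the left-hand side minus the right, differentiate F term by term:
  d/dx[-x^4] = -4x^3
  d/dx[e^(y)] = y'·e^(y)
Adding these up, d/dx[F] = 0 becomes
  (-4x^3) + (e^(y))·y' = 0,
so isolating y',
  dy/dx = -(-4x^3)/(e^(y)) = 4x^3e^(-y)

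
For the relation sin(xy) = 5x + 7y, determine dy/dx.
Apply d/dx to both sides, remembering that y depends on x. Each occurrence of y therefore brings in a y' = dy/dx via the chain rule.

With F(x, y) equal to the left-hand side minus the right, differentiate F term by term:
  d/dx[-5x] = -5
  d/dx[-7y] = -7·y'
  d/dx[sin(xy)] = (x·y' + y)·cos(xy)
Adding these up, d/dx[F] = 0 becomes
  (y·cos(xy) - 5) + (x·cos(xy) - 7)·y' = 0,
so isolating y',
  dy/dx = -(y·cos(xy) - 5)/(x·cos(xy) - 7) = (-y·cos(xy) + 5)/(x·cos(xy) - 7)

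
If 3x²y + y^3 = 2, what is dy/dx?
Differentiate both sides with respect to x, treating y as y(x). By the chain rule, any term containing y contributes a factor of y' = dy/dx when we differentiate it.

Move every term to one side and write the relation as F(x, y) = 0. Term by term,
  d/dx[3x^2y] = 3x^2·y' + 6xy
  d/dx[y^3] = 3y^2·y'
  d/dx[-2] = 0

The pieces without y' make up ∂F/∂x and the coefficient of y' is ∂F/∂y:
  ∂F/∂x = 6xy,
  ∂F/∂y = 3x^2 + 3y^2.

Since d/dx[F] = ∂F/∂x + (∂F/∂y)·y' = 0, solve for y':
  (∂F/∂y)·y' = -∂F/∂x
  dy/dx = -(∂F/∂x)/(∂F/∂y) = -(6xy)/(3x^2 + 3y^2) = -2xy/(x^2 + y^2)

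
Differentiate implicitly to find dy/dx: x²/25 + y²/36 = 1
Differentiate the relation implicitly: treat y = y(x) and apply the chain rule, so every y-derivative picks up a y' = dy/dx factor.

With everything moved to the left-hand side, differentiate term by term:
  d/dx[x^2/25] = 2x/25
  d/dx[y^2/36] = y·y'/18
  d/dx[-1] = 0

Separating the contributions that come from x directly and those that come through y:
  without y':      2x/25
  multiplying y':  y/18

so (2x/25) + (y/18)·y' = 0, and therefore
  dy/dx = -(2x/25)/(y/18) = -36x/(25y)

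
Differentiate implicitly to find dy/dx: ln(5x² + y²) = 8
Take d/dx of both sides. Since y is implicitly a function of x, the chain rule attaches a y' = dy/dx factor whenever we differentiate through y.

Set F(x, y) = (left side) − (right side), so the curve is F = 0. Differentiating each term of F:
  d/dx[ln(5x^2 + y^2)] = (10x + 2y·y')/(5x^2 + y^2)
  d/dx[-8] = 0

Collecting, the y'-free part is the partial derivative in x and the y' coefficient is the partial derivative in y:
  ∂F/∂x = 10x/(5x^2 + y^2)
  ∂F/∂y = 2y/(5x^2 + y^2)

so d/dx[F(x, y(x))] = ∂F/∂x + (∂F/∂y)·y' = 0. Rearranging,
  dy/dx = -(∂F/∂x)/(∂F/∂y) = -(10x/(5x^2 + y^2))/(2y/(5x^2 + y^2)) = -5x/y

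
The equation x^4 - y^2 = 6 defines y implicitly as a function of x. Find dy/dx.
Differentiate both sides with respect to x, treating y as y(x). By the chain rule, any term containing y contributes a factor of y' = dy/dx when we differentiate it.

Move every term to one side and write the relation as F(x, y) = 0. Term by term,
  d/dx[x^4] = 4x^3
  d/dx[-y^2] = -2y·y'
  d/dx[-6] = 0

The pieces without y' make up ∂F/∂x and the coefficient of y' is ∂F/∂y:
  ∂F/∂x = 4x^3,
  ∂F/∂y = -2y.

Since d/dx[F] = ∂F/∂x + (∂F/∂y)·y' = 0, solve for y':
  (∂F/∂y)·y' = -∂F/∂x
  dy/dx = -(∂F/∂x)/(∂F/∂y) = -(4x^3)/(-2y) = 2x^3/y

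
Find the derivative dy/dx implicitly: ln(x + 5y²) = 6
Differentiate both sides with respect to x, treating y as y(x). By the chain rule, any term containing y contributes a factor of y' = dy/dx when we differentiate it.

Move every term to one side and write the relation as F(x, y) = 0. Term by term,
  d/dx[ln(x + 5y^2)] = (10y·y' + 1)/(x + 5y^2)
  d/dx[-6] = 0

The pieces without y' make up ∂F/∂x and the coefficient of y' is ∂F/∂y:
  ∂F/∂x = 1/(x + 5y^2),
  ∂F/∂y = 10y/(x + 5y^2).

Since d/dx[F] = ∂F/∂x + (∂F/∂y)·y' = 0, solve for y':
  (∂F/∂y)·y' = -∂F/∂x
  dy/dx = -(∂F/∂x)/(∂F/∂y) = -(1/(x + 5y^2))/(10y/(x + 5y^2)) = -1/(10y)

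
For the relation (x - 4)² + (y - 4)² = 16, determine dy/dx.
Take d/dx of both sides. Since y is implicitly a function of x, the chain rule attaches a y' = dy/dx factor whenever we differentiate through y.

Set F(x, y) = (left side) − (right side), so the curve is F = 0. Differentiating each term of F:
  d/dx[(x - 4)^2] = 2x - 8
  d/dx[(y - 4)^2] = 2·y'(y - 4)
  d/dx[-16] = 0

Collecting, the y'-free part is the partial derivative in x and the y' coefficient is the partial derivative in y:
  ∂F/∂x = 2x - 8
  ∂F/∂y = 2y - 8

so d/dx[F(x, y(x))] = ∂F/∂x + (∂F/∂y)·y' = 0. Rearranging,
  dy/dx = -(∂F/∂x)/(∂F/∂y) = -(2x - 8)/(2y - 8) = (4 - x)/(y - 4)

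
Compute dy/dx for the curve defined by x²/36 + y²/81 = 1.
Differentiate both sides with respect to x, treating y as y(x). By the chain rule, any term containing y contributes a factor of y' = dy/dx when we differentiate it.

Move every term to one side and write the relation as F(x, y) = 0. Term by term,
  d/dx[x^2/36] = x/18
  d/dx[y^2/81] = 2y·y'/81
  d/dx[-1] = 0

The pieces without y' make up ∂F/∂x and the coefficient of y' is ∂F/∂y:
  ∂F/∂x = x/18,
  ∂F/∂y = 2y/81.

Since d/dx[F] = ∂F/∂x + (∂F/∂y)·y' = 0, solve for y':
  (∂F/∂y)·y' = -∂F/∂x
  dy/dx = -(∂F/∂x)/(∂F/∂y) = -(x/18)/(2y/81) = -9x/(4y)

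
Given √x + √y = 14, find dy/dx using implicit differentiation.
Take d/dx of both sides. Since y is implicitly a function of x, the chain rule attaches a y' = dy/dx factor whenever we differentiate through y.

Set F(x, y) = (left side) − (right side), so the curve is F = 0. Differentiating each term of F:
  d/dx[√(x)] = 1/(2√(x))
  d/dx[√(y)] = y'/(2√(y))
  d/dx[-14] = 0

Collecting, the y'-free part is the partial derivative in x and the y' coefficient is the partial derivative in y:
  ∂F/∂x = 1/(2√(x))
  ∂F/∂y = 1/(2√(y))

so d/dx[F(x, y(x))] = ∂F/∂x + (∂F/∂y)·y' = 0. Rearranging,
  dy/dx = -(∂F/∂x)/(∂F/∂y) = -(1/(2√(x)))/(1/(2√(y))) = -√(y)/√(x)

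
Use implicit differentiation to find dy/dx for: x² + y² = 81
Apply d/dx to both sides, remembering that y depends on x. Each occurrence of y therefore brings in a y' = dy/dx via the chain rule.

With F(x, y) equal to the left-hand side minus the right, differentiate F term by term:
  d/dx[x^2] = 2x
  d/dx[y^2] = 2y·y'
  d/dx[-81] = 0
Adding these up, d/dx[F] = 0 becomes
  (2x) + (2y)·y' = 0,
so isolating y',
  dy/dx = -(2x)/(2y) = -x/y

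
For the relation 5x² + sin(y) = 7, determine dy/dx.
Take d/dx of both sides. Since y is implicitly a function of x, the chain rule attaches a y' = dy/dx factor whenever we differentiate through y.

Set F(x, y) = (left side) − (right side), so the curve is F = 0. Differentiating each term of F:
  d/dx[5x^2] = 10x
  d/dx[sin(y)] = y'·cos(y)
  d/dx[-7] = 0

Collecting, the y'-free part is the partial derivative in x and the y' coefficient is the partial derivative in y:
  ∂F/∂x = 10x
  ∂F/∂y = cos(y)

so d/dx[F(x, y(x))] = ∂F/∂x + (∂F/∂y)·y' = 0. Rearranging,
  dy/dx = -(∂F/∂x)/(∂F/∂y) = -(10x)/(cos(y)) = -10x/cos(y)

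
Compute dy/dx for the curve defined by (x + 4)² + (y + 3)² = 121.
Apply d/dx to both sides, remembering that y depends on x. Each occurrence of y therefore brings in a y' = dy/dx via the chain rule.

With F(x, y) equal to the left-hand side minus the right, differentiate F term by term:
  d/dx[(x + 4)^2] = 2x + 8
  d/dx[(y + 3)^2] = 2·y'(y + 3)
  d/dx[-121] = 0
Adding these up, d/dx[F] = 0 becomes
  (2x + 8) + (2y + 6)·y' = 0,
so isolating y',
  dy/dx = -(2x + 8)/(2y + 6) = (-x - 4)/(y + 3)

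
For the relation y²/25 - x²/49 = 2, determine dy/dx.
Apply d/dx to both sides, remembering that y depends on x. Each occurrence of y therefore brings in a y' = dy/dx via the chain rule.

With F(x, y) equal to the left-hand side minus the right, differentiate F term by term:
  d/dx[-x^2/49] = -2x/49
  d/dx[y^2/25] = 2y·y'/25
  d/dx[-2] = 0
Adding these up, d/dx[F] = 0 becomes
  (-2x/49) + (2y/25)·y' = 0,
so isolating y',
  dy/dx = -(-2x/49)/(2y/25) = 25x/(49y)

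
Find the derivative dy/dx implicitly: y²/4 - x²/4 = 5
Differentiate both sides with respect to x, treating y as y(x). By the chain rule, any term containing y contributes a factor of y' = dy/dx when we differentiate it.

Move every term to one side and write the relation as F(x, y) = 0. Term by term,
  d/dx[-x^2/4] = -x/2
  d/dx[y^2/4] = y·y'/2
  d/dx[-5] = 0

The pieces without y' make up ∂F/∂x and the coefficient of y' is ∂F/∂y:
  ∂F/∂x = -x/2,
  ∂F/∂y = y/2.

Since d/dx[F] = ∂F/∂x + (∂F/∂y)·y' = 0, solve for y':
  (∂F/∂y)·y' = -∂F/∂x
  dy/dx = -(∂F/∂x)/(∂F/∂y) = -(-x/2)/(y/2) = x/y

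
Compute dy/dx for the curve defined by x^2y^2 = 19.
Differentiate the relation implicitly: treat y = y(x) and apply the chain rule, so every y-derivative picks up a y' = dy/dx factor.

With everything moved to the left-hand side, differentiate term by term:
  d/dx[x^2y^2] = 2x^2y·y' + 2xy^2
  d/dx[-19] = 0

Separating the contributions that come from x directly and those that come through y:
  without y':      2xy^2
  multiplying y':  2x^2y

so (2xy^2) + (2x^2y)·y' = 0, and therefore
  dy/dx = -(2xy^2)/(2x^2y) = -y/x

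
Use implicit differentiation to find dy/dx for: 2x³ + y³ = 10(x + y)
Take d/dx of both sides. Since y is implicitly a function of x, the chain rule attaches a y' = dy/dx factor whenever we differentiate through y.

Set F(x, y) = (left side) − (right side), so the curve is F = 0. Differentiating each term of F:
  d/dx[2x^3] = 6x^2
  d/dx[-10x] = -10
  d/dx[y^3] = 3y^2·y'
  d/dx[-10y] = -10·y'

Collecting, the y'-free part is the partial derivative in x and the y' coefficient is the partial derivative in y:
  ∂F/∂x = 6x^2 - 10
  ∂F/∂y = 3y^2 - 10

so d/dx[F(x, y(x))] = ∂F/∂x + (∂F/∂y)·y' = 0. Rearranging,
  dy/dx = -(∂F/∂x)/(∂F/∂y) = -(6x^2 - 10)/(3y^2 - 10) = 2(5 - 3x^2)/(3y^2 - 10)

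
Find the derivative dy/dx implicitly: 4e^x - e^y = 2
Differentiate the relation implicitly: treat y = y(x) and apply the chain rule, so every y-derivative picks up a y' = dy/dx factor.

With everything moved to the left-hand side, differentiate term by term:
  d/dx[4e^(x)] = 4e^(x)
  d/dx[-e^(y)] = -y'·e^(y)
  d/dx[-2] = 0

Separating the contributions that come from x directly and those that come through y:
  without y':      4e^(x)
  multiplying y':  -e^(y)

so (4e^(x)) + (-e^(y))·y' = 0, and therefore
  dy/dx = -(4e^(x))/(-e^(y)) = 4e^(x - y)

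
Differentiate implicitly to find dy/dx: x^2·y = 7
Apply d/dx to both sides, remembering that y depends on x. Each occurrence of y therefore brings in a y' = dy/dx via the chain rule.

With F(x, y) equal to the left-hand side minus the right, differentiate F term by term:
  d/dx[x^2y] = x^2·y' + 2xy
  d/dx[-7] = 0
Adding these up, d/dx[F] = 0 becomes
  (2xy) + (x^2)·y' = 0,
so isolating y',
  dy/dx = -(2xy)/(x^2) = -2y/x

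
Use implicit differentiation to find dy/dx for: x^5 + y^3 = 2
Differentiate both sides with respect to x, treating y as y(x). By the chain rule, any term containing y contributes a factor of y' = dy/dx when we differentiate it.

Move every term to one side and write the relation as F(x, y) = 0. Term by term,
  d/dx[x^5] = 5x^4
  d/dx[y^3] = 3y^2·y'
  d/dx[-2] = 0

The pieces without y' make up ∂F/∂x and the coefficient of y' is ∂F/∂y:
  ∂F/∂x = 5x^4,
  ∂F/∂y = 3y^2.

Since d/dx[F] = ∂F/∂x + (∂F/∂y)·y' = 0, solve for y':
  (∂F/∂y)·y' = -∂F/∂x
  dy/dx = -(∂F/∂x)/(∂F/∂y) = -(5x^4)/(3y^2) = -5x^4/(3y^2)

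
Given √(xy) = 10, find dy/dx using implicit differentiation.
Differentiate both sides with respect to x, treating y as y(x). By the chain rule, any term containing y contributes a factor of y' = dy/dx when we differentiate it.

Move every term to one side and write the relation as F(x, y) = 0. Term by term,
  d/dx[√(xy)] = √(xy)(x·y'/2 + y/2)/(xy)
  d/dx[-10] = 0

The pieces without y' make up ∂F/∂x and the coefficient of y' is ∂F/∂y:
  ∂F/∂x = √(xy)/(2x),
  ∂F/∂y = √(xy)/(2y).

Since d/dx[F] = ∂F/∂x + (∂F/∂y)·y' = 0, solve for y':
  (∂F/∂y)·y' = -∂F/∂x
  dy/dx = -(∂F/∂x)/(∂F/∂y) = -(√(xy)/(2x))/(√(xy)/(2y)) = -y/x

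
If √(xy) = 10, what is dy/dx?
Apply d/dx to both sides, remembering that y depends on x. Each occurrence of y therefore brings in a y' = dy/dx via the chain rule.

With F(x, y) equal to the left-hand side minus the right, differentiate F term by term:
  d/dx[√(xy)] = √(xy)(x·y'/2 + y/2)/(xy)
  d/dx[-10] = 0
Adding these up, d/dx[F] = 0 becomes
  (√(xy)/(2x)) + (√(xy)/(2y))·y' = 0,
so isolating y',
  dy/dx = -(√(xy)/(2x))/(√(xy)/(2y)) = -y/x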